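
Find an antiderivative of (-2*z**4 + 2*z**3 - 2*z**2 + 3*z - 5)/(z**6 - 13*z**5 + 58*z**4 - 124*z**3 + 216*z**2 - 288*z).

Factor the denominator: z*(z - 6)*(z - 4)*(z - 3)*(z**2 + 4).
Partial-fraction decomposition: (21*z + 310)/(2080*(z**2 + 4)) - 122/(117*(z - 3)) + 409/(160*(z - 4)) - 2219/(1440*(z - 6)) + 5/(288*z).
Integrate each term; A/(z−a) gives A·log|z−a|; the (Bz+D)/(z²+p²) term gives a log and an atan.

5*log(z)/288 - 2219*log(z - 6)/1440 + 409*log(z - 4)/160 - 122*log(z - 3)/117 + 21*log(z**2 + 4)/4160 + 31*atan(z/2)/416 + C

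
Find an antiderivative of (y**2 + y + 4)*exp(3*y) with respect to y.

(9*y**2 + 3*y + 35)*exp(3*y)/27 + C

Use integration by parts with u = y**2 + y + 4, dv = exp(3*y) dy, so v = exp(3*y)/3.
Apply parts 2 times (tabular method): alternate signs, differentiate u down to 0, integrate dv up.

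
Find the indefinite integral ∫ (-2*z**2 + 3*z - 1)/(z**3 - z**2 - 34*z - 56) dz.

-26*log(z - 7)/33 + 5*log(z + 2)/6 - 45*log(z + 4)/22 + C

Factor the denominator: (z - 7)*(z + 2)*(z + 4).
Partial-fraction decomposition: -45/(22*(z + 4)) + 5/(6*(z + 2)) - 26/(33*(z - 7)).
Integrate each term: A/(z−a) contributes A·log|z−a|.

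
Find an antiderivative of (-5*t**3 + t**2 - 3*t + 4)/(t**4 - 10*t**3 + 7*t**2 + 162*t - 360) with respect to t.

Factor the denominator: (t - 6)*(t - 5)*(t - 3)*(t + 4).
Partial-fraction decomposition: -176/(315*(t + 4)) - 131/(42*(t - 3)) + 611/(18*(t - 5)) - 529/(15*(t - 6)).
Integrate each term: A/(t−a) contributes A·log|t−a|.

-529*log(t - 6)/15 + 611*log(t - 5)/18 - 131*log(t - 3)/42 - 176*log(t + 4)/315 + C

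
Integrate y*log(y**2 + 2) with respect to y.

y**2*log(y**2 + 2)/2 - y**2/2 + log(y**2 + 2) + C

Let u = y**2 + 2, so du = (2*y) dy.
The integral becomes (1/2)·∫ log(u) du; integrate by parts with u′=log(u), dv′=du.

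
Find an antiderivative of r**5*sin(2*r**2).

-r**4*cos(2*r**2)/4 + r**2*sin(2*r**2)/4 + cos(2*r**2)/8 + C

Let u = r², du = 2r dr; rewrite as (1/2)∫ u^2·sin(2u) du.
Now integrate by parts 2 times.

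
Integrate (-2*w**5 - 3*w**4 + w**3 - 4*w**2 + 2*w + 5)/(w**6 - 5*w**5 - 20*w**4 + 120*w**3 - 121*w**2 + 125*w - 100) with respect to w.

-1617*log(w - 5)/208 + 2803*log(w - 4)/459 - log(w - 1)/144 - 829*log(w + 5)/2808 - 27*log(w**2 + 1)/1768 - 23*atan(w)/884 + C

Factor the denominator: (w - 5)*(w - 4)*(w - 1)*(w + 5)*(w**2 + 1).
Partial-fraction decomposition: -(27*w + 23)/(884*(w**2 + 1)) - 829/(2808*(w + 5)) - 1/(144*(w - 1)) + 2803/(459*(w - 4)) - 1617/(208*(w - 5)).
Integrate each term; A/(w−a) gives A·log|w−a|; the (Bw+D)/(w²+p²) term gives a log and an atan.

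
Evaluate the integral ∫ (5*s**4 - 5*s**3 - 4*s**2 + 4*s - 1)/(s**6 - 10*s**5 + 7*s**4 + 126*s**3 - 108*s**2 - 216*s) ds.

Factor the denominator: s*(s - 6)**2*(s - 2)*(s + 1)*(s + 3).
Partial-fraction decomposition: -491/(2430*(s + 3)) + 1/(294*(s + 1)) + 31/(480*(s - 2)) + 49321/(381024*(s - 6)) + 5279/(1512*(s - 6)**2) + 1/(216*s).
Integrate each term; A/(s−a) gives A·log|s−a|; A/(s−a)² gives −A/(s−a).

log(s)/216 + 49321*log(s - 6)/381024 + 31*log(s - 2)/480 + log(s + 1)/294 - 491*log(s + 3)/2430 - 5279/(1512*s - 9072) + C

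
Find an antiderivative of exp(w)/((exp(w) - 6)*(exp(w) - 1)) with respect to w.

log(exp(w) - 6)/5 - log(exp(w) - 1)/5 + C

Let u = e^w, du = e^w dw.
The integral becomes ∫ du/((u-1)(u-6)); decompose into partial fractions.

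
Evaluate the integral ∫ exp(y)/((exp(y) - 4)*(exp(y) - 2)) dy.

log(exp(y) - 4)/2 - log(exp(y) - 2)/2 + C

Let u = e^y, du = e^y dy.
The integral becomes ∫ du/((u-2)(u-4)); decompose into partial fractions.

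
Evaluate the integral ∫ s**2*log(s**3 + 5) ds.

Let u = s**3 + 5, so du = (3*s**2) ds.
The integral becomes (1/3)·∫ log(u) du; integrate by parts with u′=log(u), dv′=du.

s**3*log(s**3 + 5)/3 - s**3/3 + 5*log(s**3 + 5)/3 + C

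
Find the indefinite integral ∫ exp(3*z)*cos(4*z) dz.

4*exp(3*z)*sin(4*z)/25 + 3*exp(3*z)*cos(4*z)/25 + C

Let I denote the integral. Integrate by parts with u = cos(4*z), dv = exp(3*z) dz, so v = exp(3*z)/3: I = exp(3*z)*cos(4*z)/3 + (4/3)·∫ exp(3*z)*sin(4*z) dz.
Apply parts again with u = sin(4*z), dv = exp(3*z) dz: ∫ exp(3*z)*sin(4*z) dz = exp(3*z)*sin(4*z)/3 − (4/3)·I. Substituting back brings back I: I = 4*exp(3*z)*sin(4*z)/9 + exp(3*z)*cos(4*z)/3 − (16/9)·I.
Solving for I: (1 + 16/9)·I equals the remaining terms, so I = (9/25)·(4*exp(3*z)*sin(4*z)/9 + exp(3*z)*cos(4*z)/3).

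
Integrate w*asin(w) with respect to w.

Use integration by parts with u = arcsin(w), dv = w dw.
Then du = 1/sqrt(-w**2 + 1) dw.

w**2*asin(w)/2 + w*sqrt(-w**2 + 1)/4 - asin(w)/4 + C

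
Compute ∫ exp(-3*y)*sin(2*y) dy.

Let I denote the integral. Integrate by parts with u = sin(2*y), dv = exp(-3*y) dy, so v = -exp(-3*y)/3: I = -exp(-3*y)*sin(2*y)/3 + (2/3)·∫ exp(-3*y)*cos(2*y) dy.
Apply parts again with u = cos(2*y), dv = exp(-3*y) dy: ∫ exp(-3*y)*cos(2*y) dy = -exp(-3*y)*cos(2*y)/3 − (2/3)·I. Substituting back brings back I: I = -exp(-3*y)*sin(2*y)/3 - 2*exp(-3*y)*cos(2*y)/9 − (4/9)·I.
Solving for I: (1 + 4/9)·I equals the remaining terms, so I = (9/13)·(-exp(-3*y)*sin(2*y)/3 - 2*exp(-3*y)*cos(2*y)/9).

-3*exp(-3*y)*sin(2*y)/13 - 2*exp(-3*y)*cos(2*y)/13 + C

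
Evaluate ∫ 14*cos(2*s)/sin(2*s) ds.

Let u = sin(2*s), so du = (2*cos(2*s)) ds.
Rewriting, the integral becomes 7·∫ 1/u du = 7·log(u).
Substituting back, u = sin(2*s).

7*log(sin(2*s)) + C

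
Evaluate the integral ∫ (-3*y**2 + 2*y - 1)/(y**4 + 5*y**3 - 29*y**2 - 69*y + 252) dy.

Factor the denominator: (y - 3)**2*(y + 4)*(y + 7).
Partial-fraction decomposition: 27/(50*(y + 7)) - 19/(49*(y + 4)) - 373/(2450*(y - 3)) - 11/(35*(y - 3)**2).
Integrate each term; A/(y−a) gives A·log|y−a|; A/(y−a)² gives −A/(y−a).

-373*log(y - 3)/2450 - 19*log(y + 4)/49 + 27*log(y + 7)/50 + 11/(35*y - 105) + C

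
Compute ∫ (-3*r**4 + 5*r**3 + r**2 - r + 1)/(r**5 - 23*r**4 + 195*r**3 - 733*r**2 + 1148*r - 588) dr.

Factor the denominator: (r - 7)**2*(r - 6)*(r - 2)*(r - 1).
Partial-fraction decomposition: 1/(60*(r - 1)) + 1/(20*(r - 2)) - 2777/(20*(r - 6)) + 8147/(60*(r - 7)) - 363/(2*(r - 7)**2).
Integrate each term; A/(r−a) gives A·log|r−a|; A/(r−a)² gives −A/(r−a).

8147*log(r - 7)/60 - 2777*log(r - 6)/20 + log(r - 2)/20 + log(r - 1)/60 + 363/(2*r - 14) + C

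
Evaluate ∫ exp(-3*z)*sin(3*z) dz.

-exp(-3*z)*sin(3*z)/6 - exp(-3*z)*cos(3*z)/6 + C

Let I denote the integral. Integrate by parts with u = sin(3*z), dv = exp(-3*z) dz, so v = -exp(-3*z)/3: I = -exp(-3*z)*sin(3*z)/3 + ∫ exp(-3*z)*cos(3*z) dz.
Apply parts again with u = cos(3*z), dv = exp(-3*z) dz: ∫ exp(-3*z)*cos(3*z) dz = -exp(-3*z)*cos(3*z)/3 − I. Substituting back brings back I: I = -exp(-3*z)*sin(3*z)/3 - exp(-3*z)*cos(3*z)/3 − I.
Solving for I: (1 + 1)·I equals the remaining terms, so I = (1/2)·(-exp(-3*z)*sin(3*z)/3 - exp(-3*z)*cos(3*z)/3).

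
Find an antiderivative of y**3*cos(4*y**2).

Let u = y², du = 2y dy; rewrite as (1/2)∫ u^1·cos(4u) du.
Now integrate by parts 1 time.

y**2*sin(4*y**2)/8 + cos(4*y**2)/32 + C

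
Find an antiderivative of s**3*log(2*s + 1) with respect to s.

Use integration by parts with u = log(2*s + 1), dv = s**3 ds.
Then du = 2/(2*s + 1) ds and v = s**4/4.

s**4*log(2*s + 1)/4 - s**4/16 + s**3/24 - s**2/32 + s/32 - log(2*s + 1)/64 + C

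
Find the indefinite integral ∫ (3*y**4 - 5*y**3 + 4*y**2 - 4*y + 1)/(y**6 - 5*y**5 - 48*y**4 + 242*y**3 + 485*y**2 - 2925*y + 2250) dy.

2929*log(y - 6)/1815 - 1331*log(y - 5)/800 + 133*log(y - 3)/768 + log(y - 1)/1440 - 863503*log(y + 5)/6969600 - 2621/(5280*y + 26400) + C

Factor the denominator: (y - 6)*(y - 5)*(y - 3)*(y - 1)*(y + 5)**2.
Partial-fraction decomposition: -863503/(6969600*(y + 5)) + 2621/(5280*(y + 5)**2) + 1/(1440*(y - 1)) + 133/(768*(y - 3)) - 1331/(800*(y - 5)) + 2929/(1815*(y - 6)).
Integrate each term; A/(y−a) gives A·log|y−a|; A/(y−a)² gives −A/(y−a).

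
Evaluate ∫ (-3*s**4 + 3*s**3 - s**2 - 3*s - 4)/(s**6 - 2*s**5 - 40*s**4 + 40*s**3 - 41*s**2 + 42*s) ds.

-2*log(s)/21 - 1562*log(s - 7)/6825 + 2*log(s - 1)/21 + 2279*log(s + 6)/10101 + 3*log(s**2 + 1)/1850 - 129*atan(s)/925 + C

Factor the denominator: s*(s - 7)*(s - 1)*(s + 6)*(s**2 + 1).
Partial-fraction decomposition: 3*(s - 43)/(925*(s**2 + 1)) + 2279/(10101*(s + 6)) + 2/(21*(s - 1)) - 1562/(6825*(s - 7)) - 2/(21*s).
Integrate each term; A/(s−a) gives A·log|s−a|; the (Bs+D)/(s²+p²) term gives a log and an atan.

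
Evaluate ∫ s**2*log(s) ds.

Use integration by parts with u = log(s), dv = s**2 ds.
Then du = 1/s ds and v = s**3/3.

s**3*log(s)/3 - s**3/9 + C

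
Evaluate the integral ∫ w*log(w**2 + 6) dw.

Let u = w**2 + 6, so du = (2*w) dw.
The integral becomes (1/2)·∫ log(u) du; integrate by parts with u′=log(u), dv′=du.

w**2*log(w**2 + 6)/2 - w**2/2 + 3*log(w**2 + 6) + C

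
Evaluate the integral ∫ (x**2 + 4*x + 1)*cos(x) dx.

x**2*sin(x) + 4*x*sin(x) + 2*x*cos(x) - sin(x) + 4*cos(x) + C

Use integration by parts with u = x**2 + 4*x + 1, dv = cos(x) dx, so v = sin(x).
Apply parts 2 times (tabular method): alternate signs, differentiate u down to 0, integrate dv up.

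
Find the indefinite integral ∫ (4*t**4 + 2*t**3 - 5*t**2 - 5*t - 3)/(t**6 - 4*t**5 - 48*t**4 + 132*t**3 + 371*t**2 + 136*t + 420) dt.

10007*log(t - 7)/11700 - 371*log(t - 5)/572 + log(t + 2)/36 - 4599*log(t + 6)/21164 - 413*log(t**2 + 1)/48100 + 92*atan(t)/12025 + C

Factor the denominator: (t - 7)*(t - 5)*(t + 2)*(t + 6)*(t**2 + 1).
Partial-fraction decomposition: -(413*t - 184)/(24050*(t**2 + 1)) - 4599/(21164*(t + 6)) + 1/(36*(t + 2)) - 371/(572*(t - 5)) + 10007/(11700*(t - 7)).
Integrate each term; A/(t−a) gives A·log|t−a|; the (Bt+D)/(t²+p²) term gives a log and an atan.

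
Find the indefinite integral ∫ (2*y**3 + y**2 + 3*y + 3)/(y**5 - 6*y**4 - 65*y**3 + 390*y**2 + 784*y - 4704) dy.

23*log(y - 7)/14 - 489*log(y - 6)/260 + 53*log(y - 4)/176 + 11*log(y + 4)/240 - 655*log(y + 7)/6006 + C

Factor the denominator: (y - 7)*(y - 6)*(y - 4)*(y + 4)*(y + 7).
Partial-fraction decomposition: -655/(6006*(y + 7)) + 11/(240*(y + 4)) + 53/(176*(y - 4)) - 489/(260*(y - 6)) + 23/(14*(y - 7)).
Integrate each term: A/(y−a) contributes A·log|y−a|.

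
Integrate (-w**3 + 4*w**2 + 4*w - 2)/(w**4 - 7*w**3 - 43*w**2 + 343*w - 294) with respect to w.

-121*log(w - 7)/84 + 10*log(w - 6)/13 + log(w - 1)/48 - 509*log(w + 7)/1456 + C

Factor the denominator: (w - 7)*(w - 6)*(w - 1)*(w + 7).
Partial-fraction decomposition: -509/(1456*(w + 7)) + 1/(48*(w - 1)) + 10/(13*(w - 6)) - 121/(84*(w - 7)).
Integrate each term: A/(w−a) contributes A·log|w−a|.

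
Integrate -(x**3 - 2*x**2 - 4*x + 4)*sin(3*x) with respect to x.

x**3*cos(3*x)/3 - x**2*sin(3*x)/3 - 2*x**2*cos(3*x)/3 + 4*x*sin(3*x)/9 - 14*x*cos(3*x)/9 + 14*sin(3*x)/27 + 40*cos(3*x)/27 + C

Use integration by parts with u = x**3 - 2*x**2 - 4*x + 4, dv = -sin(3*x) dx, so v = cos(3*x)/3.
Apply parts 3 times (tabular method): alternate signs, differentiate u down to 0, integrate dv up.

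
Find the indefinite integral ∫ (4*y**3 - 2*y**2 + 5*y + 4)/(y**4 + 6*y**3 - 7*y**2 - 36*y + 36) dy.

19*log(y - 2)/20 - 11*log(y - 1)/28 - 137*log(y + 3)/60 + 481*log(y + 6)/84 + C

Factor the denominator: (y - 2)*(y - 1)*(y + 3)*(y + 6).
Partial-fraction decomposition: 481/(84*(y + 6)) - 137/(60*(y + 3)) - 11/(28*(y - 1)) + 19/(20*(y - 2)).
Integrate each term: A/(y−a) contributes A·log|y−a|.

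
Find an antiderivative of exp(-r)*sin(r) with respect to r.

-exp(-r)*sin(r)/2 - exp(-r)*cos(r)/2 + C

Let I denote the integral. Integrate by parts with u = sin(r), dv = exp(-r) dr, so v = -exp(-r): I = -exp(-r)*sin(r) + ∫ exp(-r)*cos(r) dr.
Apply parts again with u = cos(r), dv = exp(-r) dr: ∫ exp(-r)*cos(r) dr = -exp(-r)*cos(r) − I. Substituting back brings back I: I = -exp(-r)*sin(r) - exp(-r)*cos(r) − I.
Solving for I: (1 + 1)·I equals the remaining terms, so I = (1/2)·(-exp(-r)*sin(r) - exp(-r)*cos(r)).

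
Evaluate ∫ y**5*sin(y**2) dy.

Let u = y², du = 2y dy; rewrite as (1/2)∫ u^2·sin(1u) du.
Now integrate by parts 2 times.

-y**4*cos(y**2)/2 + y**2*sin(y**2) + cos(y**2) + C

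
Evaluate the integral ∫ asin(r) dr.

Use integration by parts with u = arcsin(r), dv = dr.
Then du = 1/sqrt(-r**2 + 1) dr.

r*asin(r) + sqrt(-r**2 + 1) + C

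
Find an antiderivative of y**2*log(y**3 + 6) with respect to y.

y**3*log(y**3 + 6)/3 - y**3/3 + 2*log(y**3 + 6) + C

Let u = y**3 + 6, so du = (3*y**2) dy.
The integral becomes (1/3)·∫ log(u) du; integrate by parts with u′=log(u), dv′=du.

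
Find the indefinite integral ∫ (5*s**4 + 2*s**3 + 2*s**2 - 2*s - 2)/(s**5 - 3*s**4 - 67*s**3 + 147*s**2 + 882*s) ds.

-log(s)/441 + 12773*log(s - 7)/980 - 3485*log(s - 6)/351 - 373*log(s + 3)/1080 + 11429*log(s + 7)/5096 + C

Factor the denominator: s*(s - 7)*(s - 6)*(s + 3)*(s + 7).
Partial-fraction decomposition: 11429/(5096*(s + 7)) - 373/(1080*(s + 3)) - 3485/(351*(s - 6)) + 12773/(980*(s - 7)) - 1/(441*s).
Integrate each term: A/(s−a) contributes A·log|s−a|.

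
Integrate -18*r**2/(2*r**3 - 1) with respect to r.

-3*log(2*r**3 - 1) + C

Let u = 2*r**3 - 1, so du = (6*r**2) dr.
Rewriting, the integral becomes -3·∫ 1/u du = -3·log(u).
Substituting back, u = 2*r**3 - 1.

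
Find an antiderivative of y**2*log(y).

y**3*log(y)/3 - y**3/9 + C

Use integration by parts with u = log(y), dv = y**2 dy.
Then du = 1/y dy and v = y**3/3.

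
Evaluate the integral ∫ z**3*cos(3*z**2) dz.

Let u = z², du = 2z dz; rewrite as (1/2)∫ u^1·cos(3u) du.
Now integrate by parts 1 time.

z**2*sin(3*z**2)/6 + cos(3*z**2)/18 + C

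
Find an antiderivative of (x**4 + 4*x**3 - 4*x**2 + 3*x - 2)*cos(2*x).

x**4*sin(2*x)/2 + 2*x**3*sin(2*x) + x**3*cos(2*x) - 7*x**2*sin(2*x)/2 + 3*x**2*cos(2*x) - 3*x*sin(2*x)/2 - 7*x*cos(2*x)/2 + 3*sin(2*x)/4 - 3*cos(2*x)/4 + C

Use integration by parts with u = x**4 + 4*x**3 - 4*x**2 + 3*x - 2, dv = cos(2*x) dx, so v = sin(2*x)/2.
Apply parts 4 times (tabular method): alternate signs, differentiate u down to 0, integrate dv up.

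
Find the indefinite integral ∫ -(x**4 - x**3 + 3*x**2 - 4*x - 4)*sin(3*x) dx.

Use integration by parts with u = x**4 - x**3 + 3*x**2 - 4*x - 4, dv = -sin(3*x) dx, so v = cos(3*x)/3.
Apply parts 4 times (tabular method): alternate signs, differentiate u down to 0, integrate dv up.

x**4*cos(3*x)/3 - 4*x**3*sin(3*x)/9 - x**3*cos(3*x)/3 + x**2*sin(3*x)/3 + 5*x**2*cos(3*x)/9 - 10*x*sin(3*x)/27 - 10*x*cos(3*x)/9 + 10*sin(3*x)/27 - 118*cos(3*x)/81 + C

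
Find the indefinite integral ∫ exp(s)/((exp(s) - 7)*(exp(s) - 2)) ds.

Let u = e^s, du = e^s ds.
The integral becomes ∫ du/((u-7)(u-2)); decompose into partial fractions.

log(exp(s) - 7)/5 - log(exp(s) - 2)/5 + C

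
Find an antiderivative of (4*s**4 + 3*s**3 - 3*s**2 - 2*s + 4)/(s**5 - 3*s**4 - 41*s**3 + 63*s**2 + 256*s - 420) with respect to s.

Factor the denominator: (s - 7)*(s - 2)**2*(s + 3)*(s + 5).
Partial-fraction decomposition: 86/(49*(s + 5)) - 113/(250*(s + 3)) - 974/(1225*(s - 2)) - 76/(175*(s - 2)**2) + 873/(250*(s - 7)).
Integrate each term; A/(s−a) gives A·log|s−a|; A/(s−a)² gives −A/(s−a).

873*log(s - 7)/250 - 974*log(s - 2)/1225 - 113*log(s + 3)/250 + 86*log(s + 5)/49 + 76/(175*s - 350) + C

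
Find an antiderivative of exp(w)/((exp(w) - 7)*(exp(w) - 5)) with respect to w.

log(exp(w) - 7)/2 - log(exp(w) - 5)/2 + C

Let u = e^w, du = e^w dw.
The integral becomes ∫ du/((u-7)(u-5)); decompose into partial fractions.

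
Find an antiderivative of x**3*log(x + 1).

Use integration by parts with u = log(x + 1), dv = x**3 dx.
Then du = 1/(x + 1) dx and v = x**4/4.

x**4*log(x + 1)/4 - x**4/16 + x**3/12 - x**2/8 + x/4 - log(x + 1)/4 + C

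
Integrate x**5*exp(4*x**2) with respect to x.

(8*x**4 - 4*x**2 + 1)*exp(4*x**2)/64 + C

Let u = x², du = 2x dx; rewrite as (1/2)∫ u^2·exp(4u) du.
Now integrate by parts 2 times.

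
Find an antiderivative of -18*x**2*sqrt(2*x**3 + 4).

Let u = 2*x**3 + 4, so du = (6*x**2) dx.
Rewriting, the integral becomes -3·∫ √u du = -3·(2/3)u^(3/2).
Substituting back, u = 2*x**3 + 4.

-2*(2*x**3 + 4)**(3/2) + C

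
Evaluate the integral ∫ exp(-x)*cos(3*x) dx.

Let I denote the integral. Integrate by parts with u = cos(3*x), dv = exp(-x) dx, so v = -exp(-x): I = -exp(-x)*cos(3*x) − 3·∫ exp(-x)*sin(3*x) dx.
Apply parts again with u = sin(3*x), dv = exp(-x) dx: ∫ exp(-x)*sin(3*x) dx = -exp(-x)*sin(3*x) + 3·I. Substituting back brings back I: I = 3*exp(-x)*sin(3*x) - exp(-x)*cos(3*x) − 9·I.
Solving for I: (1 + 9)·I equals the remaining terms, so I = (1/10)·(3*exp(-x)*sin(3*x) - exp(-x)*cos(3*x)).

3*exp(-x)*sin(3*x)/10 - exp(-x)*cos(3*x)/10 + C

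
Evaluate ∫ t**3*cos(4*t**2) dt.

t**2*sin(4*t**2)/8 + cos(4*t**2)/32 + C

Let u = t², du = 2t dt; rewrite as (1/2)∫ u^1·cos(4u) du.
Now integrate by parts 1 time.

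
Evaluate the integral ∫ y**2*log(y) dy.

Use integration by parts with u = log(y), dv = y**2 dy.
Then du = 1/y dy and v = y**3/3.

y**3*log(y)/3 - y**3/9 + C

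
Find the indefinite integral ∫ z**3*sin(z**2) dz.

-z**2*cos(z**2)/2 + sin(z**2)/2 + C

Let u = z², du = 2z dz; rewrite as (1/2)∫ u^1·sin(1u) du.
Now integrate by parts 1 time.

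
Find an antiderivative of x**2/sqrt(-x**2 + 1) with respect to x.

Substitute x = sin(θ), so dx = cos(θ) dθ and the radical becomes sqrt(-x**2 + 1) = cos(θ) by the Pythagorean identity.
Integrate the resulting trig expression in θ, then back-substitute θ = asin(x), sin(θ) = x, cos(θ) = sqrt(-x**2 + 1) (absorbing any constant into C).

-x*sqrt(-x**2 + 1)/2 + asin(x)/2 + C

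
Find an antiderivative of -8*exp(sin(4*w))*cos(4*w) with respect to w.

Let u = sin(4*w), so du = (4*cos(4*w)) dw.
Rewriting, the integral becomes -2·∫ e^u du = -2·e^u.
Substituting back, u = sin(4*w).

-2*exp(sin(4*w)) + C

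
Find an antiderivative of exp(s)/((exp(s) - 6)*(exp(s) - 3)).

log(exp(s) - 6)/3 - log(exp(s) - 3)/3 + C

Let u = e^s, du = e^s ds.
The integral becomes ∫ du/((u-3)(u-6)); decompose into partial fractions.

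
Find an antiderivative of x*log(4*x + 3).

x**2*log(4*x + 3)/2 - x**2/4 + 3*x/8 - 9*log(4*x + 3)/32 + C

Use integration by parts with u = log(4*x + 3), dv = x dx.
Then du = 4/(4*x + 3) dx and v = x**2/2.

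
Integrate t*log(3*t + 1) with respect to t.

Use integration by parts with u = log(3*t + 1), dv = t dt.
Then du = 3/(3*t + 1) dt and v = t**2/2.

t**2*log(3*t + 1)/2 - t**2/4 + t/6 - log(3*t + 1)/18 + C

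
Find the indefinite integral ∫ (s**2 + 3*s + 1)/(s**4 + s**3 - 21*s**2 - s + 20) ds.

Factor the denominator: (s - 4)*(s - 1)*(s + 1)*(s + 5).
Partial-fraction decomposition: -11/(216*(s + 5)) - 1/(40*(s + 1)) - 5/(36*(s - 1)) + 29/(135*(s - 4)).
Integrate each term: A/(s−a) contributes A·log|s−a|.

29*log(s - 4)/135 - 5*log(s - 1)/36 - log(s + 1)/40 - 11*log(s + 5)/216 + C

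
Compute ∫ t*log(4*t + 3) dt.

t**2*log(4*t + 3)/2 - t**2/4 + 3*t/8 - 9*log(4*t + 3)/32 + C

Use integration by parts with u = log(4*t + 3), dv = t dt.
Then du = 4/(4*t + 3) dt and v = t**2/2.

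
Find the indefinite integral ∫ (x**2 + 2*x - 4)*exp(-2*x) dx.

(-2*x**2 - 6*x + 5)*exp(-2*x)/4 + C

Use integration by parts with u = x**2 + 2*x - 4, dv = exp(-2*x) dx, so v = -exp(-2*x)/2.
Apply parts 2 times (tabular method): alternate signs, differentiate u down to 0, integrate dv up.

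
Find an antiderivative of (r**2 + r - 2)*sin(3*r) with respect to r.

-r**2*cos(3*r)/3 + 2*r*sin(3*r)/9 - r*cos(3*r)/3 + sin(3*r)/9 + 20*cos(3*r)/27 + C

Use integration by parts with u = r**2 + r - 2, dv = sin(3*r) dr, so v = -cos(3*r)/3.
Apply parts 2 times (tabular method): alternate signs, differentiate u down to 0, integrate dv up.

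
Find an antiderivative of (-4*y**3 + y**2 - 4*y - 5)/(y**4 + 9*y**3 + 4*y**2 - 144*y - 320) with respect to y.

-29*log(y - 4)/64 + 3613*log(y + 4)/64 - 60*log(y + 5) + 283/(8*y + 32) + C

Factor the denominator: (y - 4)*(y + 4)**2*(y + 5).
Partial-fraction decomposition: -60/(y + 5) + 3613/(64*(y + 4)) - 283/(8*(y + 4)**2) - 29/(64*(y - 4)).
Integrate each term; A/(y−a) gives A·log|y−a|; A/(y−a)² gives −A/(y−a).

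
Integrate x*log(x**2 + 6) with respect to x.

Let u = x**2 + 6, so du = (2*x) dx.
The integral becomes (1/2)·∫ log(u) du; integrate by parts with u′=log(u), dv′=du.

x**2*log(x**2 + 6)/2 - x**2/2 + 3*log(x**2 + 6) + C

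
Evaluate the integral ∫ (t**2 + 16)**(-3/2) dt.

t/(16*sqrt(t**2 + 16)) + C

Substitute t = 4·tan(θ), so dt = 4·sec(θ)^2 dθ and the radical becomes sqrt(t**2 + 16) = 4·sec(θ) by the Pythagorean identity.
Integrate the resulting trig expression in θ, then back-substitute tan(θ) = t/4, sec(θ) = sqrt(t**2 + 16)/4 (absorbing any constant into C).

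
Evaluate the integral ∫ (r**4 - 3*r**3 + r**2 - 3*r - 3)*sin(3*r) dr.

-r**4*cos(3*r)/3 + 4*r**3*sin(3*r)/9 + r**3*cos(3*r) - r**2*sin(3*r) + r**2*cos(3*r)/9 - 2*r*sin(3*r)/27 + r*cos(3*r)/3 - sin(3*r)/9 + 79*cos(3*r)/81 + C

Use integration by parts with u = r**4 - 3*r**3 + r**2 - 3*r - 3, dv = sin(3*r) dr, so v = -cos(3*r)/3.
Apply parts 4 times (tabular method): alternate signs, differentiate u down to 0, integrate dv up.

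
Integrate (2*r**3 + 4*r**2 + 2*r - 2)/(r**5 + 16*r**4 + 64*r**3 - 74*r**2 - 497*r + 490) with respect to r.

Factor the denominator: (r - 2)*(r - 1)*(r + 5)*(r + 7)**2.
Partial-fraction decomposition: 4769/(5184*(r + 7)) + 253/(72*(r + 7)**2) - 27/(28*(r + 5)) - 1/(64*(r - 1)) + 34/(567*(r - 2)).
Integrate each term; A/(r−a) gives A·log|r−a|; A/(r−a)² gives −A/(r−a).

34*log(r - 2)/567 - log(r - 1)/64 - 27*log(r + 5)/28 + 4769*log(r + 7)/5184 - 253/(72*r + 504) + C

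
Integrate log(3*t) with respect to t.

t*(log(t) + log(3)) - t + C

Use integration by parts with u = log(3*t), dv = dt.
Then du = 1/t dt and v = t.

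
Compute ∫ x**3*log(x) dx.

Use integration by parts with u = log(x), dv = x**3 dx.
Then du = 1/x dx and v = x**4/4.

x**4*log(x)/4 - x**4/16 + C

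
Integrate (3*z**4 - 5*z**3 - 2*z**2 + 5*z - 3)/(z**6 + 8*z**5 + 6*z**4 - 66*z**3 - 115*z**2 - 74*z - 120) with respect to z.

51*log(z - 3)/1400 - 67*log(z + 2)/150 + 1033*log(z + 4)/238 - 1211*log(z + 5)/312 - 269*log(z**2 + 1)/11050 - 267*atan(z)/5525 + C

Factor the denominator: (z - 3)*(z + 2)*(z + 4)*(z + 5)*(z**2 + 1).
Partial-fraction decomposition: -(269*z + 267)/(5525*(z**2 + 1)) - 1211/(312*(z + 5)) + 1033/(238*(z + 4)) - 67/(150*(z + 2)) + 51/(1400*(z - 3)).
Integrate each term; A/(z−a) gives A·log|z−a|; the (Bz+D)/(z²+p²) term gives a log and an atan.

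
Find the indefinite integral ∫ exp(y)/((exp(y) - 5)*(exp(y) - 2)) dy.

Let u = e^y, du = e^y dy.
The integral becomes ∫ du/((u-5)(u-2)); decompose into partial fractions.

log(exp(y) - 5)/3 - log(exp(y) - 2)/3 + C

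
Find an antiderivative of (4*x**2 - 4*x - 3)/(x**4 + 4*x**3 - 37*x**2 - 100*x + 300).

7*log(x - 5)/30 - 5*log(x - 2)/168 + 117*log(x + 5)/70 - 15*log(x + 6)/8 + C

Factor the denominator: (x - 5)*(x - 2)*(x + 5)*(x + 6).
Partial-fraction decomposition: -15/(8*(x + 6)) + 117/(70*(x + 5)) - 5/(168*(x - 2)) + 7/(30*(x - 5)).
Integrate each term: A/(x−a) contributes A·log|x−a|.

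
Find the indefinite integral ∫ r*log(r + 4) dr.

Use integration by parts with u = log(r + 4), dv = r dr.
Then du = 1/(r + 4) dr and v = r**2/2.

r**2*log(r + 4)/2 - r**2/4 + 2*r - 8*log(r + 4) + C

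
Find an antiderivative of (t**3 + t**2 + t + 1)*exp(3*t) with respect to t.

Use integration by parts with u = t**3 + t**2 + t + 1, dv = exp(3*t) dt, so v = exp(3*t)/3.
Apply parts 3 times (tabular method): alternate signs, differentiate u down to 0, integrate dv up.

(3*t**3 + 3*t + 2)*exp(3*t)/9 + C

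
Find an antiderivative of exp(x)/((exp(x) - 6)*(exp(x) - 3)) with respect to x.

Let u = e^x, du = e^x dx.
The integral becomes ∫ du/((u-6)(u-3)); decompose into partial fractions.

log(exp(x) - 6)/3 - log(exp(x) - 3)/3 + C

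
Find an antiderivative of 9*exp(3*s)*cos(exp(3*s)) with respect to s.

3*sin(exp(3*s)) + C

Let u = exp(3*s), so du = (3*exp(3*s)) ds.
Rewriting, the integral becomes 3·∫ cos(u) du = 3·sin(u).
Substituting back, u = exp(3*s).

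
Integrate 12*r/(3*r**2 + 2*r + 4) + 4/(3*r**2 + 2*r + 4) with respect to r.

2*log(3*r**2 + 2*r + 4) + C

Let u = 3*r**2 + 2*r + 4, so du = (6*r + 2) dr.
Rewriting, the integral becomes 2·∫ 1/u du = 2·log(u).
Substituting back, u = 3*r**2 + 2*r + 4.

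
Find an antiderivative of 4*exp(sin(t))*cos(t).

Let u = sin(t), so du = (cos(t)) dt.
Rewriting, the integral becomes 4·∫ e^u du = 4·e^u.
Substituting back, u = sin(t).

4*exp(sin(t)) + C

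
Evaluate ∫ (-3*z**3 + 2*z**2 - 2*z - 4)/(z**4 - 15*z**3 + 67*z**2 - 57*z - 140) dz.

-949*log(z - 7)/48 + 113*log(z - 5)/4 - 172*log(z - 4)/15 - log(z + 1)/80 + C

Factor the denominator: (z - 7)*(z - 5)*(z - 4)*(z + 1).
Partial-fraction decomposition: -1/(80*(z + 1)) - 172/(15*(z - 4)) + 113/(4*(z - 5)) - 949/(48*(z - 7)).
Integrate each term: A/(z−a) contributes A·log|z−a|.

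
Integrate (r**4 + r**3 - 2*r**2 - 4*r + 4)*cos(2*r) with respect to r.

r**4*sin(2*r)/2 + r**3*sin(2*r)/2 + r**3*cos(2*r) - 5*r**2*sin(2*r)/2 + 3*r**2*cos(2*r)/4 - 11*r*sin(2*r)/4 - 5*r*cos(2*r)/2 + 13*sin(2*r)/4 - 11*cos(2*r)/8 + C

Use integration by parts with u = r**4 + r**3 - 2*r**2 - 4*r + 4, dv = cos(2*r) dr, so v = sin(2*r)/2.
Apply parts 4 times (tabular method): alternate signs, differentiate u down to 0, integrate dv up.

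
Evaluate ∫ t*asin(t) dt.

t**2*asin(t)/2 + t*sqrt(-t**2 + 1)/4 - asin(t)/4 + C

Use integration by parts with u = arcsin(t), dv = t dt.
Then du = 1/sqrt(-t**2 + 1) dt.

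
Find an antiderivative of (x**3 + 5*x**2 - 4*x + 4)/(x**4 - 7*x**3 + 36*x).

log(x)/9 + 47*log(x - 6)/18 - 64*log(x - 3)/45 - 3*log(x + 2)/10 + C

Factor the denominator: x*(x - 6)*(x - 3)*(x + 2).
Partial-fraction decomposition: -3/(10*(x + 2)) - 64/(45*(x - 3)) + 47/(18*(x - 6)) + 1/(9*x).
Integrate each term: A/(x−a) contributes A·log|x−a|.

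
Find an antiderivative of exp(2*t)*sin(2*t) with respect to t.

Let I denote the integral. Integrate by parts with u = sin(2*t), dv = exp(2*t) dt, so v = exp(2*t)/2: I = exp(2*t)*sin(2*t)/2 − ∫ exp(2*t)*cos(2*t) dt.
Apply parts again with u = cos(2*t), dv = exp(2*t) dt: ∫ exp(2*t)*cos(2*t) dt = exp(2*t)*cos(2*t)/2 + I. Substituting back brings back I: I = exp(2*t)*sin(2*t)/2 - exp(2*t)*cos(2*t)/2 − I.
Solving for I: (1 + 1)·I equals the remaining terms, so I = (1/2)·(exp(2*t)*sin(2*t)/2 - exp(2*t)*cos(2*t)/2).

exp(2*t)*sin(2*t)/4 - exp(2*t)*cos(2*t)/4 + C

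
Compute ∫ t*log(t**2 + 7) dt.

Let u = t**2 + 7, so du = (2*t) dt.
The integral becomes (1/2)·∫ log(u) du; integrate by parts with u′=log(u), dv′=du.

t**2*log(t**2 + 7)/2 - t**2/2 + 7*log(t**2 + 7)/2 + C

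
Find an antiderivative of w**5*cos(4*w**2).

w**4*sin(4*w**2)/8 + w**2*cos(4*w**2)/16 - sin(4*w**2)/64 + C

Let u = w², du = 2w dw; rewrite as (1/2)∫ u^2·cos(4u) du.
Now integrate by parts 2 times.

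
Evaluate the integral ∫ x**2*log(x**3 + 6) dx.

x**3*log(x**3 + 6)/3 - x**3/3 + 2*log(x**3 + 6) + C

Let u = x**3 + 6, so du = (3*x**2) dx.
The integral becomes (1/3)·∫ log(u) du; integrate by parts with u′=log(u), dv′=du.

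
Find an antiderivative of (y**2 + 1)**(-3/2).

y/sqrt(y**2 + 1) + C

Substitute y = tan(θ), so dy = sec(θ)^2 dθ and the radical becomes sqrt(y**2 + 1) = sec(θ) by the Pythagorean identity.
Integrate the resulting trig expression in θ, then back-substitute tan(θ) = y, sec(θ) = sqrt(y**2 + 1) (absorbing any constant into C).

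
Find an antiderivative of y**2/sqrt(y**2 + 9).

y*sqrt(y**2 + 9)/2 - 9*log(y + sqrt(y**2 + 9))/2 + C

Substitute y = 3·tan(θ), so dy = 3·sec(θ)^2 dθ and the radical becomes sqrt(y**2 + 9) = 3·sec(θ) by the Pythagorean identity.
Integrate the resulting trig expression in θ, then back-substitute tan(θ) = y/3, sec(θ) = sqrt(y**2 + 9)/3 (absorbing any constant into C).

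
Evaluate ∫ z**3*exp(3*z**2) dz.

(3*z**2 - 1)*exp(3*z**2)/18 + C

Let u = z², du = 2z dz; rewrite as (1/2)∫ u^1·exp(3u) du.
Now integrate by parts 1 time.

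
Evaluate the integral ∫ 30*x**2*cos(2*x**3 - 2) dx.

Let u = 2*x**3 - 2, so du = (6*x**2) dx.
Rewriting, the integral becomes 5·∫ cos(u) du = 5·sin(u).
Substituting back, u = 2*x**3 - 2.

5*sin(2*x**3 - 2) + C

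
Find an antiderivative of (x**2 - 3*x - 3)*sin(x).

-x**2*cos(x) + 2*x*sin(x) + 3*x*cos(x) - 3*sin(x) + 5*cos(x) + C

Use integration by parts with u = x**2 - 3*x - 3, dv = sin(x) dx, so v = -cos(x).
Apply parts 2 times (tabular method): alternate signs, differentiate u down to 0, integrate dv up.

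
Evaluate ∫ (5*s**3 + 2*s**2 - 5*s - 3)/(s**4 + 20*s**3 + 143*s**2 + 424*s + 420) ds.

-5*log(s + 2)/12 + 553*log(s + 5)/6 - 981*log(s + 6)/4 + 317*log(s + 7)/2 + C

Factor the denominator: (s + 2)*(s + 5)*(s + 6)*(s + 7).
Partial-fraction decomposition: 317/(2*(s + 7)) - 981/(4*(s + 6)) + 553/(6*(s + 5)) - 5/(12*(s + 2)).
Integrate each term: A/(s−a) contributes A·log|s−a|.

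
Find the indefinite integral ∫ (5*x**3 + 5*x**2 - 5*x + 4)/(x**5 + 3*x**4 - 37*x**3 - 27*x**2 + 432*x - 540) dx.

-3521*log(x - 3)/5184 + 27*log(x - 2)/28 + 471*log(x + 5)/448 - 433*log(x + 6)/324 - 169/(72*x - 216) + C

Factor the denominator: (x - 3)**2*(x - 2)*(x + 5)*(x + 6).
Partial-fraction decomposition: -433/(324*(x + 6)) + 471/(448*(x + 5)) + 27/(28*(x - 2)) - 3521/(5184*(x - 3)) + 169/(72*(x - 3)**2).
Integrate each term; A/(x−a) gives A·log|x−a|; A/(x−a)² gives −A/(x−a).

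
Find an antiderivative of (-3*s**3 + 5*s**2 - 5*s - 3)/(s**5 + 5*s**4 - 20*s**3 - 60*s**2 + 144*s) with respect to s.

Factor the denominator: s*(s - 3)*(s - 2)*(s + 4)*(s + 6).
Partial-fraction decomposition: 95/(96*(s + 6)) - 289/(336*(s + 4)) + 17/(96*(s - 2)) - 2/(7*(s - 3)) - 1/(48*s).
Integrate each term: A/(s−a) contributes A·log|s−a|.

-log(s)/48 - 2*log(s - 3)/7 + 17*log(s - 2)/96 - 289*log(s + 4)/336 + 95*log(s + 6)/96 + C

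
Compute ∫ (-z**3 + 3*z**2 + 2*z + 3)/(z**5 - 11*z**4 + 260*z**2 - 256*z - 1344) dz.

-179*log(z - 7)/297 + 93*log(z - 6)/160 - 5*log(z - 4)/288 - 19*log(z + 2)/864 + 107*log(z + 4)/1760 + C

Factor the denominator: (z - 7)*(z - 6)*(z - 4)*(z + 2)*(z + 4).
Partial-fraction decomposition: 107/(1760*(z + 4)) - 19/(864*(z + 2)) - 5/(288*(z - 4)) + 93/(160*(z - 6)) - 179/(297*(z - 7)).
Integrate each term: A/(z−a) contributes A·log|z−a|.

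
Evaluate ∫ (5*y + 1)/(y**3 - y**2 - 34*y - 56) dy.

4*log(y - 7)/11 + log(y + 2)/2 - 19*log(y + 4)/22 + C

Factor the denominator: (y - 7)*(y + 2)*(y + 4).
Partial-fraction decomposition: -19/(22*(y + 4)) + 1/(2*(y + 2)) + 4/(11*(y - 7)).
Integrate each term: A/(y−a) contributes A·log|y−a|.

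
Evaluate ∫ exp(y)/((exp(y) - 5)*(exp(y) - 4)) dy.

log(exp(y) - 5) - log(exp(y) - 4) + C

Let u = e^y, du = e^y dy.
The integral becomes ∫ du/((u-4)(u-5)); decompose into partial fractions.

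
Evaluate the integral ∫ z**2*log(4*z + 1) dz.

Use integration by parts with u = log(4*z + 1), dv = z**2 dz.
Then du = 4/(4*z + 1) dz and v = z**3/3.

z**3*log(4*z + 1)/3 - z**3/9 + z**2/24 - z/48 + log(4*z + 1)/192 + C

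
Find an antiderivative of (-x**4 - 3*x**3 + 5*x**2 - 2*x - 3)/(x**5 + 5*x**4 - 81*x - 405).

-7*log(x - 3)/48 - 2*log(x + 3)/9 - 59*log(x + 5)/272 - 127*log(x**2 + 9)/612 + 35*atan(x/3)/153 + C

Factor the denominator: (x - 3)*(x + 3)*(x + 5)*(x**2 + 9).
Partial-fraction decomposition: -(127*x - 210)/(306*(x**2 + 9)) - 59/(272*(x + 5)) - 2/(9*(x + 3)) - 7/(48*(x - 3)).
Integrate each term; A/(x−a) gives A·log|x−a|; the (Bx+D)/(x²+p²) term gives a log and an atan.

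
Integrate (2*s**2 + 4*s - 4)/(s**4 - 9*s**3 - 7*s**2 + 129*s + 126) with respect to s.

61*log(s - 7)/40 - 92*log(s - 6)/63 - 3*log(s + 1)/56 - log(s + 3)/90 + C

Factor the denominator: (s - 7)*(s - 6)*(s + 1)*(s + 3).
Partial-fraction decomposition: -1/(90*(s + 3)) - 3/(56*(s + 1)) - 92/(63*(s - 6)) + 61/(40*(s - 7)).
Integrate each term: A/(s−a) contributes A·log|s−a|.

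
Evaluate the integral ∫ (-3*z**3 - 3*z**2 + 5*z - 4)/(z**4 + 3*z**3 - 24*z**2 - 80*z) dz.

Factor the denominator: z*(z - 5)*(z + 4)**2.
Partial-fraction decomposition: -215/(108*(z + 4)) + 10/(3*(z + 4)**2) - 143/(135*(z - 5)) + 1/(20*z).
Integrate each term; A/(z−a) gives A·log|z−a|; A/(z−a)² gives −A/(z−a).

log(z)/20 - 143*log(z - 5)/135 - 215*log(z + 4)/108 - 10/(3*z + 12) + C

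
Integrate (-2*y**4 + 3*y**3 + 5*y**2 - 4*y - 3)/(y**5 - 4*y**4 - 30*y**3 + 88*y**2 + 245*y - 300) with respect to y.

-25433*log(y - 5)/20736 - log(y - 1)/320 + 189*log(y + 3)/256 - 611*log(y + 4)/405 + 773/(288*y - 1440) + C

Factor the denominator: (y - 5)**2*(y - 1)*(y + 3)*(y + 4).
Partial-fraction decomposition: -611/(405*(y + 4)) + 189/(256*(y + 3)) - 1/(320*(y - 1)) - 25433/(20736*(y - 5)) - 773/(288*(y - 5)**2).
Integrate each term; A/(y−a) gives A·log|y−a|; A/(y−a)² gives −A/(y−a).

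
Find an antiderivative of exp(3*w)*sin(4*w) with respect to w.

3*exp(3*w)*sin(4*w)/25 - 4*exp(3*w)*cos(4*w)/25 + C

Let I denote the integral. Integrate by parts with u = sin(4*w), dv = exp(3*w) dw, so v = exp(3*w)/3: I = exp(3*w)*sin(4*w)/3 − (4/3)·∫ exp(3*w)*cos(4*w) dw.
Apply parts again with u = cos(4*w), dv = exp(3*w) dw: ∫ exp(3*w)*cos(4*w) dw = exp(3*w)*cos(4*w)/3 + (4/3)·I. Substituting back brings back I: I = exp(3*w)*sin(4*w)/3 - 4*exp(3*w)*cos(4*w)/9 − (16/9)·I.
Solving for I: (1 + 16/9)·I equals the remaining terms, so I = (9/25)·(exp(3*w)*sin(4*w)/3 - 4*exp(3*w)*cos(4*w)/9).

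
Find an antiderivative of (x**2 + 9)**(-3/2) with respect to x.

Substitute x = 3·tan(θ), so dx = 3·sec(θ)^2 dθ and the radical becomes sqrt(x**2 + 9) = 3·sec(θ) by the Pythagorean identity.
Integrate the resulting trig expression in θ, then back-substitute tan(θ) = x/3, sec(θ) = sqrt(x**2 + 9)/3 (absorbing any constant into C).

x/(9*sqrt(x**2 + 9)) + C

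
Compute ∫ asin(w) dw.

Use integration by parts with u = arcsin(w), dv = dw.
Then du = 1/sqrt(-w**2 + 1) dw.

w*asin(w) + sqrt(-w**2 + 1) + C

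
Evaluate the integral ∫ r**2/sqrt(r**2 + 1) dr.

r*sqrt(r**2 + 1)/2 - log(r + sqrt(r**2 + 1))/2 + C

Substitute r = tan(θ), so dr = sec(θ)^2 dθ and the radical becomes sqrt(r**2 + 1) = sec(θ) by the Pythagorean identity.
Integrate the resulting trig expression in θ, then back-substitute tan(θ) = r, sec(θ) = sqrt(r**2 + 1) (absorbing any constant into C).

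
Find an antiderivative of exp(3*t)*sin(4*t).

Let I denote the integral. Integrate by parts with u = sin(4*t), dv = exp(3*t) dt, so v = exp(3*t)/3: I = exp(3*t)*sin(4*t)/3 − (4/3)·∫ exp(3*t)*cos(4*t) dt.
Apply parts again with u = cos(4*t), dv = exp(3*t) dt: ∫ exp(3*t)*cos(4*t) dt = exp(3*t)*cos(4*t)/3 + (4/3)·I. Substituting back brings back I: I = exp(3*t)*sin(4*t)/3 - 4*exp(3*t)*cos(4*t)/9 − (16/9)·I.
Solving for I: (1 + 16/9)·I equals the remaining terms, so I = (9/25)·(exp(3*t)*sin(4*t)/3 - 4*exp(3*t)*cos(4*t)/9).

3*exp(3*t)*sin(4*t)/25 - 4*exp(3*t)*cos(4*t)/25 + C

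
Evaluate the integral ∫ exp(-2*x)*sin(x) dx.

Let I denote the integral. Integrate by parts with u = sin(x), dv = exp(-2*x) dx, so v = -exp(-2*x)/2: I = -exp(-2*x)*sin(x)/2 + (1/2)·∫ exp(-2*x)*cos(x) dx.
Apply parts again with u = cos(x), dv = exp(-2*x) dx: ∫ exp(-2*x)*cos(x) dx = -exp(-2*x)*cos(x)/2 − (1/2)·I. Substituting back brings back I: I = -exp(-2*x)*sin(x)/2 - exp(-2*x)*cos(x)/4 − (1/4)·I.
Solving for I: (1 + 1/4)·I equals the remaining terms, so I = (4/5)·(-exp(-2*x)*sin(x)/2 - exp(-2*x)*cos(x)/4).

-2*exp(-2*x)*sin(x)/5 - exp(-2*x)*cos(x)/5 + C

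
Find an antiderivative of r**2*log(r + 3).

r**3*log(r + 3)/3 - r**3/9 + r**2/2 - 3*r + 9*log(r + 3) + C

Use integration by parts with u = log(r + 3), dv = r**2 dr.
Then du = 1/(r + 3) dr and v = r**3/3.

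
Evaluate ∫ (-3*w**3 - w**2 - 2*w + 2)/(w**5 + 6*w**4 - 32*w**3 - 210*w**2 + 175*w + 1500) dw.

Factor the denominator: (w - 5)*(w - 3)*(w + 4)*(w + 5)**2.
Partial-fraction decomposition: -4529/(1600*(w + 5)) - 181/(40*(w + 5)**2) + 62/(21*(w + 4)) + 47/(448*(w - 3)) - 17/(75*(w - 5)).
Integrate each term; A/(w−a) gives A·log|w−a|; A/(w−a)² gives −A/(w−a).

-17*log(w - 5)/75 + 47*log(w - 3)/448 + 62*log(w + 4)/21 - 4529*log(w + 5)/1600 + 181/(40*w + 200) + C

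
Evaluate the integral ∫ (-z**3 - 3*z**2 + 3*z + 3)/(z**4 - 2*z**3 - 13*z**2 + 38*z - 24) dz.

-3*log(z - 3) + 11*log(z - 2)/6 + log(z - 1)/5 - log(z + 4)/30 + C

Factor the denominator: (z - 3)*(z - 2)*(z - 1)*(z + 4).
Partial-fraction decomposition: -1/(30*(z + 4)) + 1/(5*(z - 1)) + 11/(6*(z - 2)) - 3/(z - 3).
Integrate each term: A/(z−a) contributes A·log|z−a|.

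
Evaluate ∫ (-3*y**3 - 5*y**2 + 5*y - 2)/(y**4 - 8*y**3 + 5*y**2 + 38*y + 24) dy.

-400*log(y - 6)/49 + 127*log(y - 4)/25 + 102*log(y + 1)/1225 + 9/(35*y + 35) + C

Factor the denominator: (y - 6)*(y - 4)*(y + 1)**2.
Partial-fraction decomposition: 102/(1225*(y + 1)) - 9/(35*(y + 1)**2) + 127/(25*(y - 4)) - 400/(49*(y - 6)).
Integrate each term; A/(y−a) gives A·log|y−a|; A/(y−a)² gives −A/(y−a).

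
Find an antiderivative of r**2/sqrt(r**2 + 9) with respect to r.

Substitute r = 3·tan(θ), so dr = 3·sec(θ)^2 dθ and the radical becomes sqrt(r**2 + 9) = 3·sec(θ) by the Pythagorean identity.
Integrate the resulting trig expression in θ, then back-substitute tan(θ) = r/3, sec(θ) = sqrt(r**2 + 9)/3 (absorbing any constant into C).

r*sqrt(r**2 + 9)/2 - 9*log(r + sqrt(r**2 + 9))/2 + C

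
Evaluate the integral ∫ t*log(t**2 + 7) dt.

t**2*log(t**2 + 7)/2 - t**2/2 + 7*log(t**2 + 7)/2 + C

Let u = t**2 + 7, so du = (2*t) dt.
The integral becomes (1/2)·∫ log(u) du; integrate by parts with u′=log(u), dv′=du.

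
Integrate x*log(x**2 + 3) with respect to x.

Let u = x**2 + 3, so du = (2*x) dx.
The integral becomes (1/2)·∫ log(u) du; integrate by parts with u′=log(u), dv′=du.

x**2*log(x**2 + 3)/2 - x**2/2 + 3*log(x**2 + 3)/2 + C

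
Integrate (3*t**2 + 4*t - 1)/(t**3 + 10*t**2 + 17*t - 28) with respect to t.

Factor the denominator: (t - 1)*(t + 4)*(t + 7).
Partial-fraction decomposition: 59/(12*(t + 7)) - 31/(15*(t + 4)) + 3/(20*(t - 1)).
Integrate each term: A/(t−a) contributes A·log|t−a|.

3*log(t - 1)/20 - 31*log(t + 4)/15 + 59*log(t + 7)/12 + C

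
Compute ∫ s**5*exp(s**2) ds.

(s**4 - 2*s**2 + 2)*exp(s**2)/2 + C

Let u = s², du = 2s ds; rewrite as (1/2)∫ u^2·exp(1u) du.
Now integrate by parts 2 times.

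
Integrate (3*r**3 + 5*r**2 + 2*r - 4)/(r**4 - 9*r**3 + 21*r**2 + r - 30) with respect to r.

253*log(r - 5)/18 - 16*log(r - 3) + 44*log(r - 2)/9 + log(r + 1)/18 + C

Factor the denominator: (r - 5)*(r - 3)*(r - 2)*(r + 1).
Partial-fraction decomposition: 1/(18*(r + 1)) + 44/(9*(r - 2)) - 16/(r - 3) + 253/(18*(r - 5)).
Integrate each term: A/(r−a) contributes A·log|r−a|.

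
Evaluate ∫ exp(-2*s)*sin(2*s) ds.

Let I denote the integral. Integrate by parts with u = sin(2*s), dv = exp(-2*s) ds, so v = -exp(-2*s)/2: I = -exp(-2*s)*sin(2*s)/2 + ∫ exp(-2*s)*cos(2*s) ds.
Apply parts again with u = cos(2*s), dv = exp(-2*s) ds: ∫ exp(-2*s)*cos(2*s) ds = -exp(-2*s)*cos(2*s)/2 − I. Substituting back brings back I: I = -exp(-2*s)*sin(2*s)/2 - exp(-2*s)*cos(2*s)/2 − I.
Solving for I: (1 + 1)·I equals the remaining terms, so I = (1/2)·(-exp(-2*s)*sin(2*s)/2 - exp(-2*s)*cos(2*s)/2).

-exp(-2*s)*sin(2*s)/4 - exp(-2*s)*cos(2*s)/4 + C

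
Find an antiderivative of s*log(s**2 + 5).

s**2*log(s**2 + 5)/2 - s**2/2 + 5*log(s**2 + 5)/2 + C

Let u = s**2 + 5, so du = (2*s) ds.
The integral becomes (1/2)·∫ log(u) du; integrate by parts with u′=log(u), dv′=du.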